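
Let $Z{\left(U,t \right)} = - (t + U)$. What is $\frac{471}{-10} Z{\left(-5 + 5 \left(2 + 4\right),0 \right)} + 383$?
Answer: $\frac{3121}{2} \approx 1560.5$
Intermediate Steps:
$Z{\left(U,t \right)} = - U - t$ ($Z{\left(U,t \right)} = - (U + t) = - U - t$)
$\frac{471}{-10} Z{\left(-5 + 5 \left(2 + 4\right),0 \right)} + 383 = \frac{471}{-10} \left(- (-5 + 5 \left(2 + 4\right)) - 0\right) + 383 = 471 \left(- \frac{1}{10}\right) \left(- (-5 + 5 \cdot 6) + 0\right) + 383 = - \frac{471 \left(- (-5 + 30) + 0\right)}{10} + 383 = - \frac{471 \left(\left(-1\right) 25 + 0\right)}{10} + 383 = - \frac{471 \left(-25 + 0\right)}{10} + 383 = \left(- \frac{471}{10}\right) \left(-25\right) + 383 = \frac{2355}{2} + 383 = \frac{3121}{2}$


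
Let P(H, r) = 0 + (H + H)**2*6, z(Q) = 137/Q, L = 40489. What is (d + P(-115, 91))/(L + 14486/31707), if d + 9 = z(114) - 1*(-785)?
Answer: 54765841767/6969195706 ≈ 7.8583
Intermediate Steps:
P(H, r) = 24*H**2 (P(H, r) = 0 + (2*H)**2*6 = 0 + (4*H**2)*6 = 0 + 24*H**2 = 24*H**2)
d = 88601/114 (d = -9 + (137/114 - 1*(-785)) = -9 + (137*(1/114) + 785) = -9 + (137/114 + 785) = -9 + 89627/114 = 88601/114 ≈ 777.20)
(d + P(-115, 91))/(L + 14486/31707) = (88601/114 + 24*(-115)**2)/(40489 + 14486/31707) = (88601/114 + 24*13225)/(40489 + 14486*(1/31707)) = (88601/114 + 317400)/(40489 + 14486/31707) = 36272201/(114*(1283799209/31707)) = (36272201/114)*(31707/1283799209) = 54765841767/6969195706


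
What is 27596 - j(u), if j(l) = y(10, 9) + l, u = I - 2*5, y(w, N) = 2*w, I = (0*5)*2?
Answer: 27586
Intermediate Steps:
I = 0 (I = 0*2 = 0)
u = -10 (u = 0 - 2*5 = 0 - 10 = -10)
j(l) = 20 + l (j(l) = 2*10 + l = 20 + l)
27596 - j(u) = 27596 - (20 - 10) = 27596 - 1*10 = 27596 - 10 = 27586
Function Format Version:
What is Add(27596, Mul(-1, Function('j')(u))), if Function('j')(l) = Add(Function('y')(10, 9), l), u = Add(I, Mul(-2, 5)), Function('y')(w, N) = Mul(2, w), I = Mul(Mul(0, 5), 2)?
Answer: 27586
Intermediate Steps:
I = 0 (I = Mul(0, 2) = 0)
u = -10 (u = Add(0, Mul(-2, 5)) = Add(0, -10) = -10)
Function('j')(l) = Add(20, l) (Function('j')(l) = Add(Mul(2, 10), l) = Add(20, l))
Add(27596, Mul(-1, Function('j')(u))) = Add(27596, Mul(-1, Add(20, -10))) = Add(27596, Mul(-1, 10)) = Add(27596, -10) = 27586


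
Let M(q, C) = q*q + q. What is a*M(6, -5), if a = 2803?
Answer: 117726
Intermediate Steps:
M(q, C) = q + q² (M(q, C) = q² + q = q + q²)
a*M(6, -5) = 2803*(6*(1 + 6)) = 2803*(6*7) = 2803*42 = 117726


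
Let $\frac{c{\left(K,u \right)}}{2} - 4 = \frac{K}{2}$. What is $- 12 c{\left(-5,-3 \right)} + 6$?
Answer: $-30$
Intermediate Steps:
$c{\left(K,u \right)} = 8 + K$ ($c{\left(K,u \right)} = 8 + 2 \frac{K}{2} = 8 + K$)
$- 12 c{\left(-5,-3 \right)} + 6 = - 12 \left(8 - 5\right) + 6 = \left(-12\right) 3 + 6 = -36 + 6 = -30$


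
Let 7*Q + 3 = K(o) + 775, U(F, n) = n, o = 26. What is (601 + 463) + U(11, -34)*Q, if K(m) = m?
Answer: -2812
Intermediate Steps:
Q = 114 (Q = -3/7 + (26 + 775)/7 = -3/7 + (1/7)*801 = -3/7 + 801/7 = 114)
(601 + 463) + U(11, -34)*Q = (601 + 463) - 34*114 = 1064 - 3876 = -2812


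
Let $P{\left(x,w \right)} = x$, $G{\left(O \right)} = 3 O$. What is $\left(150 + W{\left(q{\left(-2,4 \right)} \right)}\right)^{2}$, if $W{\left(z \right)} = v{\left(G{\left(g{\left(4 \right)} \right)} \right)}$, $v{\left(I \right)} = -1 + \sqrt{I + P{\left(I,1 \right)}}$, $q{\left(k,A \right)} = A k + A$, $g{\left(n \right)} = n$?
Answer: $22225 + 596 \sqrt{6} \approx 23685.0$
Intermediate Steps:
$q{\left(k,A \right)} = A + A k$
$v{\left(I \right)} = -1 + \sqrt{2} \sqrt{I}$ ($v{\left(I \right)} = -1 + \sqrt{I + I} = -1 + \sqrt{2 I} = -1 + \sqrt{2} \sqrt{I}$)
$W{\left(z \right)} = -1 + 2 \sqrt{6}$ ($W{\left(z \right)} = -1 + \sqrt{2} \sqrt{3 \cdot 4} = -1 + \sqrt{2} \sqrt{12} = -1 + \sqrt{2} \cdot 2 \sqrt{3} = -1 + 2 \sqrt{6}$)
$\left(150 + W{\left(q{\left(-2,4 \right)} \right)}\right)^{2} = \left(150 - \left(1 - 2 \sqrt{6}\right)\right)^{2} = \left(149 + 2 \sqrt{6}\right)^{2}$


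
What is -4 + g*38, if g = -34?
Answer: -1296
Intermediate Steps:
-4 + g*38 = -4 - 34*38 = -4 - 1292 = -1296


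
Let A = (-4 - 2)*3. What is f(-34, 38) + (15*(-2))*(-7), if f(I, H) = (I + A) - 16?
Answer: 142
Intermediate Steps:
A = -18 (A = -6*3 = -18)
f(I, H) = -34 + I (f(I, H) = (I - 18) - 16 = (-18 + I) - 16 = -34 + I)
f(-34, 38) + (15*(-2))*(-7) = (-34 - 34) + (15*(-2))*(-7) = -68 - 30*(-7) = -68 + 210 = 142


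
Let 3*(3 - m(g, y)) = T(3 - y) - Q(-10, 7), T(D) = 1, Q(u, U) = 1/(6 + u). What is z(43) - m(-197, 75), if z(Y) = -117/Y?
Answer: -2737/516 ≈ -5.3043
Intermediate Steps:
m(g, y) = 31/12 (m(g, y) = 3 - (1 - 1/(6 - 10))/3 = 3 - (1 - 1/(-4))/3 = 3 - (1 - 1*(-¼))/3 = 3 - (1 + ¼)/3 = 3 - ⅓*5/4 = 3 - 5/12 = 31/12)
z(43) - m(-197, 75) = -117/43 - 1*31/12 = -117*1/43 - 31/12 = -117/43 - 31/12 = -2737/516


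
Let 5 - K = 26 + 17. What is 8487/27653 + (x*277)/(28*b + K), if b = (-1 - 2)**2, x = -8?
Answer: -29731415/2958871 ≈ -10.048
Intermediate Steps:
K = -38 (K = 5 - (26 + 17) = 5 - 1*43 = 5 - 43 = -38)
b = 9 (b = (-3)**2 = 9)
8487/27653 + (x*277)/(28*b + K) = 8487/27653 + (-8*277)/(28*9 - 38) = 8487*(1/27653) - 2216/(252 - 38) = 8487/27653 - 2216/214 = 8487/27653 - 2216*1/214 = 8487/27653 - 1108/107 = -29731415/2958871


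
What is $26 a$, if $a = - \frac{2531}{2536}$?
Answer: $- \frac{32903}{1268} \approx -25.949$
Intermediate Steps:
$a = - \frac{2531}{2536}$ ($a = \left(-2531\right) \frac{1}{2536} = - \frac{2531}{2536} \approx -0.99803$)
$26 a = 26 \left(- \frac{2531}{2536}\right) = - \frac{32903}{1268}$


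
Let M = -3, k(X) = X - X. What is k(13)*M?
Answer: 0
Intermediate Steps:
k(X) = 0
k(13)*M = 0*(-3) = 0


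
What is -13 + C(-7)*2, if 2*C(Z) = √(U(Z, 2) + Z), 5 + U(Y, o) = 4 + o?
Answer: -13 + I*√6 ≈ -13.0 + 2.4495*I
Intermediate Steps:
U(Y, o) = -1 + o (U(Y, o) = -5 + (4 + o) = -1 + o)
C(Z) = √(1 + Z)/2 (C(Z) = √((-1 + 2) + Z)/2 = √(1 + Z)/2)
-13 + C(-7)*2 = -13 + (√(1 - 7)/2)*2 = -13 + (√(-6)/2)*2 = -13 + ((I*√6)/2)*2 = -13 + (I*√6/2)*2 = -13 + I*√6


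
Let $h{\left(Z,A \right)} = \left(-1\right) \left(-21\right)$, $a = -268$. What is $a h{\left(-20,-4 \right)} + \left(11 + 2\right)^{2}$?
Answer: $-5459$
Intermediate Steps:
$h{\left(Z,A \right)} = 21$
$a h{\left(-20,-4 \right)} + \left(11 + 2\right)^{2} = \left(-268\right) 21 + \left(11 + 2\right)^{2} = -5628 + 13^{2} = -5628 + 169 = -5459$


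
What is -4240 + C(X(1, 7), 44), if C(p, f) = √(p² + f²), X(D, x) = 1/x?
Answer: -4240 + √94865/7 ≈ -4196.0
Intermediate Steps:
C(p, f) = √(f² + p²)
-4240 + C(X(1, 7), 44) = -4240 + √(44² + (1/7)²) = -4240 + √(1936 + (⅐)²) = -4240 + √(1936 + 1/49) = -4240 + √(94865/49) = -4240 + √94865/7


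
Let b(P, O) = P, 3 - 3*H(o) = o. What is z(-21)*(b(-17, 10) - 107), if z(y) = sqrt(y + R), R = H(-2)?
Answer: -124*I*sqrt(174)/3 ≈ -545.22*I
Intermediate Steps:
H(o) = 1 - o/3
R = 5/3 (R = 1 - 1/3*(-2) = 1 + 2/3 = 5/3 ≈ 1.6667)
z(y) = sqrt(5/3 + y) (z(y) = sqrt(y + 5/3) = sqrt(5/3 + y))
z(-21)*(b(-17, 10) - 107) = (sqrt(15 + 9*(-21))/3)*(-17 - 107) = (sqrt(15 - 189)/3)*(-124) = (sqrt(-174)/3)*(-124) = ((I*sqrt(174))/3)*(-124) = (I*sqrt(174)/3)*(-124) = -124*I*sqrt(174)/3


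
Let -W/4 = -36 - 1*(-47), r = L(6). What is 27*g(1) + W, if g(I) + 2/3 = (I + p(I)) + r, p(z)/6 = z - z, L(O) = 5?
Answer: 100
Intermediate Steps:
r = 5
p(z) = 0 (p(z) = 6*(z - z) = 6*0 = 0)
W = -44 (W = -4*(-36 - 1*(-47)) = -4*(-36 + 47) = -4*11 = -44)
g(I) = 13/3 + I (g(I) = -2/3 + ((I + 0) + 5) = -2/3 + (I + 5) = -2/3 + (5 + I) = 13/3 + I)
27*g(1) + W = 27*(13/3 + 1) - 44 = 27*(16/3) - 44 = 144 - 44 = 100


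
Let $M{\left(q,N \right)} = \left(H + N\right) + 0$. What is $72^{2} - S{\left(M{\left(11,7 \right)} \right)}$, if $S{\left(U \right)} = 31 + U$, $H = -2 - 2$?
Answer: $5150$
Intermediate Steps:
$H = -4$ ($H = -2 - 2 = -4$)
$M{\left(q,N \right)} = -4 + N$ ($M{\left(q,N \right)} = \left(-4 + N\right) + 0 = -4 + N$)
$72^{2} - S{\left(M{\left(11,7 \right)} \right)} = 72^{2} - \left(31 + \left(-4 + 7\right)\right) = 5184 - \left(31 + 3\right) = 5184 - 34 = 5150$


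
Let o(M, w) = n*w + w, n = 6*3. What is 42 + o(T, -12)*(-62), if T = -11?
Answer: 14178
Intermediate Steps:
n = 18
o(M, w) = 19*w (o(M, w) = 18*w + w = 19*w)
42 + o(T, -12)*(-62) = 42 + (19*(-12))*(-62) = 42 - 228*(-62) = 42 + 14136 = 14178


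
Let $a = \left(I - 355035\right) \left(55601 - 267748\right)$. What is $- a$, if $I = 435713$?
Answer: $17115595666$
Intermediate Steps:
$a = -17115595666$ ($a = \left(435713 - 355035\right) \left(55601 - 267748\right) = 80678 \left(-212147\right) = -17115595666$)
$- a = \left(-1\right) \left(-17115595666\right) = 17115595666$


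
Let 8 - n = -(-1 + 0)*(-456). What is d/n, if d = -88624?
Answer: -191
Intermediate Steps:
n = 464 (n = 8 - (-(-1 + 0))*(-456) = 8 - (-1*(-1))*(-456) = 8 - (-456) = 8 - 1*(-456) = 8 + 456 = 464)
d/n = -88624/464 = -88624*1/464 = -191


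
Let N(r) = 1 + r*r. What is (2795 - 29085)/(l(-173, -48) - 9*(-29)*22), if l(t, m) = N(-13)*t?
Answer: 13145/11834 ≈ 1.1108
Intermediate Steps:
N(r) = 1 + r²
l(t, m) = 170*t (l(t, m) = (1 + (-13)²)*t = (1 + 169)*t = 170*t)
(2795 - 29085)/(l(-173, -48) - 9*(-29)*22) = (2795 - 29085)/(170*(-173) - 9*(-29)*22) = -26290/(-29410 + 261*22) = -26290/(-29410 + 5742) = -26290/(-23668) = -26290*(-1/23668) = 13145/11834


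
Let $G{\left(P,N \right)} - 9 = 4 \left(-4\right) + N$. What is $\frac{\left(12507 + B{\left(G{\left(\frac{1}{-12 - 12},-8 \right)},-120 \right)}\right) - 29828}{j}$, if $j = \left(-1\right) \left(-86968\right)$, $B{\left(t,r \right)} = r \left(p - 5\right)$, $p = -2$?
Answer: $- \frac{16481}{86968} \approx -0.18951$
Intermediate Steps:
$G{\left(P,N \right)} = -7 + N$ ($G{\left(P,N \right)} = 9 + \left(4 \left(-4\right) + N\right) = 9 + \left(-16 + N\right) = -7 + N$)
$B{\left(t,r \right)} = - 7 r$ ($B{\left(t,r \right)} = r \left(-2 - 5\right) = r \left(-7\right) = - 7 r$)
$j = 86968$
$\frac{\left(12507 + B{\left(G{\left(\frac{1}{-12 - 12},-8 \right)},-120 \right)}\right) - 29828}{j} = \frac{\left(12507 - -840\right) - 29828}{86968} = \left(\left(12507 + 840\right) - 29828\right) \frac{1}{86968} = \left(13347 - 29828\right) \frac{1}{86968} = \left(-16481\right) \frac{1}{86968} = - \frac{16481}{86968}$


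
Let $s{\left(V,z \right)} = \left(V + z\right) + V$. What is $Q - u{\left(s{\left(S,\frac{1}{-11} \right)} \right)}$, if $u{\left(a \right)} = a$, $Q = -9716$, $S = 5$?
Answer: $- \frac{106985}{11} \approx -9725.9$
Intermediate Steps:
$s{\left(V,z \right)} = z + 2 V$
$Q - u{\left(s{\left(S,\frac{1}{-11} \right)} \right)} = -9716 - \left(\frac{1}{-11} + 2 \cdot 5\right) = -9716 - \left(- \frac{1}{11} + 10\right) = -9716 - \frac{109}{11} = - \frac{106985}{11}$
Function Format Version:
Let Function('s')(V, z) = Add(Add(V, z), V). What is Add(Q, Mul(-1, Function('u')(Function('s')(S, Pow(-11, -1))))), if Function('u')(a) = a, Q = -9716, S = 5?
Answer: Rational(-106985, 11) ≈ -9725.9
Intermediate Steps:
Function('s')(V, z) = Add(z, Mul(2, V))
Add(Q, Mul(-1, Function('u')(Function('s')(S, Pow(-11, -1))))) = Add(-9716, Mul(-1, Add(Pow(-11, -1), Mul(2, 5)))) = Add(-9716, Mul(-1, Add(Rational(-1, 11), 10))) = Add(-9716, Mul(-1, Rational(109, 11))) = Add(-9716, Rational(-109, 11)) = Rational(-106985, 11)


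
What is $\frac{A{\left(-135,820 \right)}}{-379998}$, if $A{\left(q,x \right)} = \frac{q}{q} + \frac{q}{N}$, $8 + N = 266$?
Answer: $- \frac{41}{32679828} \approx -1.2546 \cdot 10^{-6}$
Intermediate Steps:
$N = 258$ ($N = -8 + 266 = 258$)
$A{\left(q,x \right)} = 1 + \frac{q}{258}$ ($A{\left(q,x \right)} = \frac{q}{q} + \frac{q}{258} = 1 + q \frac{1}{258} = 1 + \frac{q}{258}$)
$\frac{A{\left(-135,820 \right)}}{-379998} = \frac{1 + \frac{1}{258} \left(-135\right)}{-379998} = \left(1 - \frac{45}{86}\right) \left(- \frac{1}{379998}\right) = \frac{41}{86} \left(- \frac{1}{379998}\right) = - \frac{41}{32679828}$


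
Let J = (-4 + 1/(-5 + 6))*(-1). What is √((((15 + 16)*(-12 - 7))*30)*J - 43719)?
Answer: I*√96729 ≈ 311.01*I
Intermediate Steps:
J = 3 (J = (-4 + 1/1)*(-1) = (-4 + 1)*(-1) = -3*(-1) = 3)
√((((15 + 16)*(-12 - 7))*30)*J - 43719) = √((((15 + 16)*(-12 - 7))*30)*3 - 43719) = √(((31*(-19))*30)*3 - 43719) = √(-589*30*3 - 43719) = √(-17670*3 - 43719) = √(-53010 - 43719) = √(-96729) = I*√96729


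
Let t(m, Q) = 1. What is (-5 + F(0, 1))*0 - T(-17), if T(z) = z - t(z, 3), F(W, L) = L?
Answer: 18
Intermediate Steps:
T(z) = -1 + z (T(z) = z - 1*1 = z - 1 = -1 + z)
(-5 + F(0, 1))*0 - T(-17) = (-5 + 1)*0 - (-1 - 17) = -4*0 - 1*(-18) = 0 + 18 = 18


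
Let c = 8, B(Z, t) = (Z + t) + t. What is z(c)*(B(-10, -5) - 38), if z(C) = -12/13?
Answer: 696/13 ≈ 53.538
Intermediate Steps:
B(Z, t) = Z + 2*t
z(C) = -12/13 (z(C) = -12*1/13 = -12/13)
z(c)*(B(-10, -5) - 38) = -12*((-10 + 2*(-5)) - 38)/13 = -12*((-10 - 10) - 38)/13 = -12*(-20 - 38)/13 = -12/13*(-58) = 696/13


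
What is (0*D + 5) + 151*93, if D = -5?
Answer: 14048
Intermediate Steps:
(0*D + 5) + 151*93 = (0*(-5) + 5) + 151*93 = (0 + 5) + 14043 = 5 + 14043 = 14048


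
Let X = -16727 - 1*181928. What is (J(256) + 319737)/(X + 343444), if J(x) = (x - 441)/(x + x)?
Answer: 163705159/74131968 ≈ 2.2083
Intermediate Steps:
X = -198655 (X = -16727 - 181928 = -198655)
J(x) = (-441 + x)/(2*x) (J(x) = (-441 + x)/((2*x)) = (-441 + x)*(1/(2*x)) = (-441 + x)/(2*x))
(J(256) + 319737)/(X + 343444) = ((½)*(-441 + 256)/256 + 319737)/(-198655 + 343444) = ((½)*(1/256)*(-185) + 319737)/144789 = (-185/512 + 319737)*(1/144789) = (163705159/512)*(1/144789) = 163705159/74131968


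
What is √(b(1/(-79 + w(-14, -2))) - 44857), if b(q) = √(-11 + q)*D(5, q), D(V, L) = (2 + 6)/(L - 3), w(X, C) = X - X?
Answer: √(-635219977 - 476*I*√68730)/119 ≈ 0.020804 - 211.79*I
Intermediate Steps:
w(X, C) = 0
D(V, L) = 8/(-3 + L)
b(q) = 8*√(-11 + q)/(-3 + q) (b(q) = √(-11 + q)*(8/(-3 + q)) = 8*√(-11 + q)/(-3 + q))
√(b(1/(-79 + w(-14, -2))) - 44857) = √(8*√(-11 + 1/(-79 + 0))/(-3 + 1/(-79 + 0)) - 44857) = √(8*√(-11 + 1/(-79))/(-3 + 1/(-79)) - 44857) = √(8*√(-11 - 1/79)/(-3 - 1/79) - 44857) = √(8*√(-870/79)/(-238/79) - 44857) = √(8*(I*√68730/79)*(-79/238) - 44857) = √(-4*I*√68730/119 - 44857) = √(-44857 - 4*I*√68730/119)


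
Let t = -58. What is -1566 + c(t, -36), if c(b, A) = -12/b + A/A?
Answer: -45379/29 ≈ -1564.8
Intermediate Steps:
c(b, A) = 1 - 12/b (c(b, A) = -12/b + 1 = 1 - 12/b)
-1566 + c(t, -36) = -1566 + (-12 - 58)/(-58) = -1566 - 1/58*(-70) = -1566 + 35/29 = -45379/29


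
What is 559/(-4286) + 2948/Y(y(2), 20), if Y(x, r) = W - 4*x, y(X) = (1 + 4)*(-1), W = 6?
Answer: 6310297/55718 ≈ 113.25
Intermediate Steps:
y(X) = -5 (y(X) = 5*(-1) = -5)
Y(x, r) = 6 - 4*x
559/(-4286) + 2948/Y(y(2), 20) = 559/(-4286) + 2948/(6 - 4*(-5)) = 559*(-1/4286) + 2948/(6 + 20) = -559/4286 + 2948/26 = -559/4286 + 2948*(1/26) = -559/4286 + 1474/13 = 6310297/55718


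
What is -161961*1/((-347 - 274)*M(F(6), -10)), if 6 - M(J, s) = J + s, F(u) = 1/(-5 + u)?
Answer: 53987/3105 ≈ 17.387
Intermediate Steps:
M(J, s) = 6 - J - s (M(J, s) = 6 - (J + s) = 6 + (-J - s) = 6 - J - s)
-161961*1/((-347 - 274)*M(F(6), -10)) = -161961*1/((-347 - 274)*(6 - 1/(-5 + 6) - 1*(-10))) = -161961*(-1/(621*(6 - 1/1 + 10))) = -161961*(-1/(621*(6 - 1*1 + 10))) = -161961*(-1/(621*(6 - 1 + 10))) = -161961/(15*(-621)) = -161961/(-9315) = -161961*(-1/9315) = 53987/3105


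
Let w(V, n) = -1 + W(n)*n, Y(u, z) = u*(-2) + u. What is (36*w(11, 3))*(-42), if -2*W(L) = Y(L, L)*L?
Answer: -18900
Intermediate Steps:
Y(u, z) = -u (Y(u, z) = -2*u + u = -u)
W(L) = L²/2 (W(L) = -(-L)*L/2 = -(-1)*L²/2 = L²/2)
w(V, n) = -1 + n³/2 (w(V, n) = -1 + (n²/2)*n = -1 + n³/2)
(36*w(11, 3))*(-42) = (36*(-1 + (½)*3³))*(-42) = (36*(-1 + (½)*27))*(-42) = (36*(-1 + 27/2))*(-42) = (36*(25/2))*(-42) = 450*(-42) = -18900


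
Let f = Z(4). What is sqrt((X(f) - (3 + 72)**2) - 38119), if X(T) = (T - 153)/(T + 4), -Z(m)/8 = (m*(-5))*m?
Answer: I*sqrt(4535474489)/322 ≈ 209.15*I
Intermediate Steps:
Z(m) = 40*m**2 (Z(m) = -8*m*(-5)*m = -8*(-5*m)*m = -(-40)*m**2 = 40*m**2)
f = 640 (f = 40*4**2 = 40*16 = 640)
X(T) = (-153 + T)/(4 + T)
sqrt((X(f) - (3 + 72)**2) - 38119) = sqrt(((-153 + 640)/(4 + 640) - (3 + 72)**2) - 38119) = sqrt((487/644 - 1*75**2) - 38119) = sqrt(((1/644)*487 - 1*5625) - 38119) = sqrt((487/644 - 5625) - 38119) = sqrt(-3622013/644 - 38119) = sqrt(-28170649/644) = I*sqrt(4535474489)/322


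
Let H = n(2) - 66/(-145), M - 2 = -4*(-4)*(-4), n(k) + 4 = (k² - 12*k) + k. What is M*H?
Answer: 193688/145 ≈ 1335.8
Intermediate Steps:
n(k) = -4 + k² - 11*k (n(k) = -4 + ((k² - 12*k) + k) = -4 + (k² - 11*k) = -4 + k² - 11*k)
M = -62 (M = 2 - 4*(-4)*(-4) = 2 + 16*(-4) = 2 - 64 = -62)
H = -3124/145 (H = (-4 + 2² - 11*2) - 66/(-145) = (-4 + 4 - 22) - 66*(-1)/145 = -22 - 1*(-66/145) = -22 + 66/145 = -3124/145 ≈ -21.545)
M*H = -62*(-3124/145) = 193688/145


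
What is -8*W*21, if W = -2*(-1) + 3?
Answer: -840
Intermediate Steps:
W = 5 (W = 2 + 3 = 5)
-8*W*21 = -8*5*21 = -40*21 = -840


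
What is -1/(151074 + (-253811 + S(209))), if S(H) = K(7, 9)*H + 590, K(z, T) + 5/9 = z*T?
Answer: 9/801865 ≈ 1.1224e-5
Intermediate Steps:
K(z, T) = -5/9 + T*z (K(z, T) = -5/9 + z*T = -5/9 + T*z)
S(H) = 590 + 562*H/9 (S(H) = (-5/9 + 9*7)*H + 590 = (-5/9 + 63)*H + 590 = 562*H/9 + 590 = 590 + 562*H/9)
-1/(151074 + (-253811 + S(209))) = -1/(151074 + (-253811 + (590 + (562/9)*209))) = -1/(151074 + (-253811 + (590 + 117458/9))) = -1/(151074 + (-253811 + 122768/9)) = -1/(151074 - 2161531/9) = -1/(-801865/9) = -1*(-9/801865) = 9/801865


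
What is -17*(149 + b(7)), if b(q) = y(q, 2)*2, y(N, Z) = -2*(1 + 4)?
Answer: -2193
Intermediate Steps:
y(N, Z) = -10 (y(N, Z) = -2*5 = -10)
b(q) = -20 (b(q) = -10*2 = -20)
-17*(149 + b(7)) = -17*(149 - 20) = -17*129 = -2193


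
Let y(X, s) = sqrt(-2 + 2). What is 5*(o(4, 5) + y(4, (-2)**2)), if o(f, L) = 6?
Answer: 30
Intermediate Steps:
y(X, s) = 0 (y(X, s) = sqrt(0) = 0)
5*(o(4, 5) + y(4, (-2)**2)) = 5*(6 + 0) = 5*6 = 30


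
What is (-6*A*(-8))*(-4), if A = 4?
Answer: -768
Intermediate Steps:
(-6*A*(-8))*(-4) = (-6*4*(-8))*(-4) = -24*(-8)*(-4) = 192*(-4) = -768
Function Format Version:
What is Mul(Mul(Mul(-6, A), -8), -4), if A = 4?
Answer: -768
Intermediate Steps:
Mul(Mul(Mul(-6, A), -8), -4) = Mul(Mul(Mul(-6, 4), -8), -4) = Mul(Mul(-24, -8), -4) = Mul(192, -4) = -768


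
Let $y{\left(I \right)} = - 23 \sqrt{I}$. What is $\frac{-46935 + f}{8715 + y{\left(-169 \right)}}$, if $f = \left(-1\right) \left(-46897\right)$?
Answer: $- \frac{165585}{38020313} - \frac{5681 i}{38020313} \approx -0.0043552 - 0.00014942 i$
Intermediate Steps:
$f = 46897$
$\frac{-46935 + f}{8715 + y{\left(-169 \right)}} = \frac{-46935 + 46897}{8715 - 23 \sqrt{-169}} = - \frac{38}{8715 - 23 \cdot 13 i} = - \frac{38}{8715 - 299 i} = - 38 \frac{8715 + 299 i}{76040626} = - \frac{19 \left(8715 + 299 i\right)}{38020313}$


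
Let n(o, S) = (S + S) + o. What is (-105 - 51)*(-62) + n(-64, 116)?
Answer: 9840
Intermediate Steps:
n(o, S) = o + 2*S (n(o, S) = 2*S + o = o + 2*S)
(-105 - 51)*(-62) + n(-64, 116) = (-105 - 51)*(-62) + (-64 + 2*116) = -156*(-62) + (-64 + 232) = 9672 + 168 = 9840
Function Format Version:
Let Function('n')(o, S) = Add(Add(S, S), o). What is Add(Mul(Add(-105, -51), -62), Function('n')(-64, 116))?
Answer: 9840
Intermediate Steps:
Function('n')(o, S) = Add(o, Mul(2, S)) (Function('n')(o, S) = Add(Mul(2, S), o) = Add(o, Mul(2, S)))
Add(Mul(Add(-105, -51), -62), Function('n')(-64, 116)) = Add(Mul(Add(-105, -51), -62), Add(-64, Mul(2, 116))) = Add(Mul(-156, -62), Add(-64, 232)) = Add(9672, 168) = 9840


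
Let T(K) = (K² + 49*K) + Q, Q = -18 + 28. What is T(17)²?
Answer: 1281424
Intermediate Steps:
Q = 10
T(K) = 10 + K² + 49*K (T(K) = (K² + 49*K) + 10 = 10 + K² + 49*K)
T(17)² = (10 + 17² + 49*17)² = (10 + 289 + 833)² = 1132² = 1281424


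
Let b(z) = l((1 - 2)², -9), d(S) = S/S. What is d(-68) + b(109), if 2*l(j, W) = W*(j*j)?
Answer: -7/2 ≈ -3.5000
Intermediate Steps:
d(S) = 1
l(j, W) = W*j²/2 (l(j, W) = (W*(j*j))/2 = (W*j²)/2 = W*j²/2)
b(z) = -9/2 (b(z) = (½)*(-9)*((1 - 2)²)² = (½)*(-9)*((-1)²)² = (½)*(-9)*1² = (½)*(-9)*1 = -9/2)
d(-68) + b(109) = 1 - 9/2 = -7/2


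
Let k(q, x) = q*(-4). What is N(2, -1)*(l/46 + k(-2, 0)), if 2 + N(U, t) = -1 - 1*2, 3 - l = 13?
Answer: -895/23 ≈ -38.913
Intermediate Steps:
l = -10 (l = 3 - 1*13 = 3 - 13 = -10)
k(q, x) = -4*q
N(U, t) = -5 (N(U, t) = -2 + (-1 - 1*2) = -2 + (-1 - 2) = -2 - 3 = -5)
N(2, -1)*(l/46 + k(-2, 0)) = -5*(-10/46 - 4*(-2)) = -5*(-10*1/46 + 8) = -5*(-5/23 + 8) = -5*179/23 = -895/23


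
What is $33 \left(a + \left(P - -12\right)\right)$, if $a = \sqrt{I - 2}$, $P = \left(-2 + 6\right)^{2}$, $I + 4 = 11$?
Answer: $924 + 33 \sqrt{5} \approx 997.79$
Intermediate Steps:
$I = 7$ ($I = -4 + 11 = 7$)
$P = 16$ ($P = 4^{2} = 16$)
$a = \sqrt{5}$ ($a = \sqrt{7 - 2} = \sqrt{5} \approx 2.2361$)
$33 \left(a + \left(P - -12\right)\right) = 33 \left(\sqrt{5} + \left(16 - -12\right)\right) = 33 \left(\sqrt{5} + \left(16 + 12\right)\right) = 33 \left(\sqrt{5} + 28\right) = 33 \left(28 + \sqrt{5}\right) = 924 + 33 \sqrt{5}$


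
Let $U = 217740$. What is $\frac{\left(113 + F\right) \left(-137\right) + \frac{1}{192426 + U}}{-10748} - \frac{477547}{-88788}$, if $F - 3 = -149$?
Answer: $\frac{23102427132335}{4659746625576} \approx 4.9579$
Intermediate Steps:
$F = -146$ ($F = 3 - 149 = -146$)
$\frac{\left(113 + F\right) \left(-137\right) + \frac{1}{192426 + U}}{-10748} - \frac{477547}{-88788} = \frac{\left(113 - 146\right) \left(-137\right) + \frac{1}{192426 + 217740}}{-10748} - \frac{477547}{-88788} = \left(\left(-33\right) \left(-137\right) + \frac{1}{410166}\right) \left(- \frac{1}{10748}\right) - - \frac{68221}{12684} = \left(4521 + \frac{1}{410166}\right) \left(- \frac{1}{10748}\right) + \frac{68221}{12684} = \frac{1854360487}{410166} \left(- \frac{1}{10748}\right) + \frac{68221}{12684} = - \frac{1854360487}{4408464168} + \frac{68221}{12684} = \frac{23102427132335}{4659746625576}$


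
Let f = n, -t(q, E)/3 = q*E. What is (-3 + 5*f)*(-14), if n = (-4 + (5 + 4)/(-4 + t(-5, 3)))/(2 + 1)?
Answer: 16016/123 ≈ 130.21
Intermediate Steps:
t(q, E) = -3*E*q (t(q, E) = -3*q*E = -3*E*q)
n = -155/123 (n = (-4 + (5 + 4)/(-4 - 3*3*(-5)))/(2 + 1) = (-4 + 9/(-4 + 45))/3 = (-4 + 9/41)*(⅓) = -155/41*⅓ = -155/123 ≈ -1.2602)
f = -155/123 ≈ -1.2602
(-3 + 5*f)*(-14) = (-3 + 5*(-155/123))*(-14) = (-3 - 775/123)*(-14) = -1144/123*(-14) = 16016/123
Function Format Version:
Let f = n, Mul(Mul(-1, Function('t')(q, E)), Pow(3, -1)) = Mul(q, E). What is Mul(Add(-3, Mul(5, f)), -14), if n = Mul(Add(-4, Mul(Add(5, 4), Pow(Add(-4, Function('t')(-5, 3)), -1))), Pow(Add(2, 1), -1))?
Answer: Rational(16016, 123) ≈ 130.21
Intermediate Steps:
Function('t')(q, E) = Mul(-3, E, q) (Function('t')(q, E) = Mul(-3, Mul(q, E)) = Mul(-3, Mul(E, q)) = Mul(-3, E, q))
n = Rational(-155, 123) (n = Mul(Add(-4, Mul(Add(5, 4), Pow(Add(-4, Mul(-3, 3, -5)), -1))), Pow(Add(2, 1), -1)) = Mul(Add(-4, Mul(9, Pow(Add(-4, 45), -1))), Pow(3, -1)) = Mul(Add(-4, Mul(9, Pow(41, -1))), Rational(1, 3)) = Mul(Add(-4, Mul(9, Rational(1, 41))), Rational(1, 3)) = Mul(Add(-4, Rational(9, 41)), Rational(1, 3)) = Mul(Rational(-155, 41), Rational(1, 3)) = Rational(-155, 123) ≈ -1.2602)
f = Rational(-155, 123) ≈ -1.2602
Mul(Add(-3, Mul(5, f)), -14) = Mul(Add(-3, Mul(5, Rational(-155, 123))), -14) = Mul(Add(-3, Rational(-775, 123)), -14) = Mul(Rational(-1144, 123), -14) = Rational(16016, 123)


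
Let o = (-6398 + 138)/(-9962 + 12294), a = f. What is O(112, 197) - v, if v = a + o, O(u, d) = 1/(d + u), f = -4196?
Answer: 756380980/180147 ≈ 4198.7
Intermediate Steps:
a = -4196
o = -1565/583 (o = -6260/2332 = -6260*1/2332 = -1565/583 ≈ -2.6844)
v = -2447833/583 (v = -4196 - 1565/583 = -2447833/583 ≈ -4198.7)
O(112, 197) - v = 1/(197 + 112) - 1*(-2447833/583) = 1/309 + 2447833/583 = 756380980/180147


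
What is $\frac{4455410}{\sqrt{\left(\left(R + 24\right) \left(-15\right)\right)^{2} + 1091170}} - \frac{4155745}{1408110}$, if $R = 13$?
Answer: $- \frac{75559}{25602} + \frac{891082 \sqrt{28555}}{39977} \approx 3763.6$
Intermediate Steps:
$\frac{4455410}{\sqrt{\left(\left(R + 24\right) \left(-15\right)\right)^{2} + 1091170}} - \frac{4155745}{1408110} = \frac{4455410}{\sqrt{\left(\left(13 + 24\right) \left(-15\right)\right)^{2} + 1091170}} - \frac{4155745}{1408110} = \frac{4455410}{\sqrt{\left(37 \left(-15\right)\right)^{2} + 1091170}} - \frac{75559}{25602} = \frac{4455410}{\sqrt{\left(-555\right)^{2} + 1091170}} - \frac{75559}{25602} = \frac{4455410}{\sqrt{308025 + 1091170}} - \frac{75559}{25602} = \frac{4455410}{\sqrt{1399195}} - \frac{75559}{25602} = \frac{4455410}{7 \sqrt{28555}} - \frac{75559}{25602} = 4455410 \frac{\sqrt{28555}}{199885} - \frac{75559}{25602} = \frac{891082 \sqrt{28555}}{39977} - \frac{75559}{25602} = - \frac{75559}{25602} + \frac{891082 \sqrt{28555}}{39977}$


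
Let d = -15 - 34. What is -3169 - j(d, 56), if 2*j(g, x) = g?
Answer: -6289/2 ≈ -3144.5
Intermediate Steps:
d = -49
j(g, x) = g/2
-3169 - j(d, 56) = -3169 - (-49)/2 = -3169 - 1*(-49/2) = -3169 + 49/2 = -6289/2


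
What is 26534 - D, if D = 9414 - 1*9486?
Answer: 26606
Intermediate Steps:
D = -72 (D = 9414 - 9486 = -72)
26534 - D = 26534 - 1*(-72) = 26534 + 72 = 26606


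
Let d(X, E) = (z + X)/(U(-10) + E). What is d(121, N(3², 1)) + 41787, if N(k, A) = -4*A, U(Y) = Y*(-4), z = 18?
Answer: 1504471/36 ≈ 41791.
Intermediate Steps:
U(Y) = -4*Y
d(X, E) = (18 + X)/(40 + E) (d(X, E) = (18 + X)/(-4*(-10) + E) = (18 + X)/(40 + E))
d(121, N(3², 1)) + 41787 = (18 + 121)/(40 - 4*1) + 41787 = 139/(40 - 4) + 41787 = 139/36 + 41787 = 1504471/36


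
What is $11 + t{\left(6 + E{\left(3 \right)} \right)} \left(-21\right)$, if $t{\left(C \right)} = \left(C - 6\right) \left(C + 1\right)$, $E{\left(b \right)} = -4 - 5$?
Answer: $-367$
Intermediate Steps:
$E{\left(b \right)} = -9$ ($E{\left(b \right)} = -4 - 5 = -9$)
$t{\left(C \right)} = \left(1 + C\right) \left(-6 + C\right)$ ($t{\left(C \right)} = \left(-6 + C\right) \left(1 + C\right) = \left(1 + C\right) \left(-6 + C\right)$)
$11 + t{\left(6 + E{\left(3 \right)} \right)} \left(-21\right) = 11 + \left(-6 + \left(6 - 9\right)^{2} - 5 \left(6 - 9\right)\right) \left(-21\right) = 11 + \left(-6 + \left(-3\right)^{2} - -15\right) \left(-21\right) = 11 + \left(-6 + 9 + 15\right) \left(-21\right) = 11 + 18 \left(-21\right) = 11 - 378 = -367$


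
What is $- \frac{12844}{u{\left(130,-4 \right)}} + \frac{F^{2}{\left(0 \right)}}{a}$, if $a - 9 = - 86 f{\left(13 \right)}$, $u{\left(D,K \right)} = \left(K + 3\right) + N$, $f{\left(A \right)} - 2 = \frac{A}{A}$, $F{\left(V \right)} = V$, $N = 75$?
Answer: $- \frac{6422}{37} \approx -173.57$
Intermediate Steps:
$f{\left(A \right)} = 3$ ($f{\left(A \right)} = 2 + \frac{A}{A} = 2 + 1 = 3$)
$u{\left(D,K \right)} = 78 + K$ ($u{\left(D,K \right)} = \left(K + 3\right) + 75 = \left(3 + K\right) + 75 = 78 + K$)
$a = -249$ ($a = 9 - 258 = -249$)
$- \frac{12844}{u{\left(130,-4 \right)}} + \frac{F^{2}{\left(0 \right)}}{a} = - \frac{12844}{78 - 4} + \frac{0^{2}}{-249} = - \frac{12844}{74} + 0 \left(- \frac{1}{249}\right) = \left(-12844\right) \frac{1}{74} + 0 = - \frac{6422}{37} + 0 = - \frac{6422}{37}$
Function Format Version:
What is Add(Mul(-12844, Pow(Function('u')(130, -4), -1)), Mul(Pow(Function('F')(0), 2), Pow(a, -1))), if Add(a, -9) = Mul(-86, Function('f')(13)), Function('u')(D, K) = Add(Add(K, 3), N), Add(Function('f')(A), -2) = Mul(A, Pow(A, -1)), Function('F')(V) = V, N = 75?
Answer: Rational(-6422, 37) ≈ -173.57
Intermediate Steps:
Function('f')(A) = 3 (Function('f')(A) = Add(2, Mul(A, Pow(A, -1))) = Add(2, 1) = 3)
Function('u')(D, K) = Add(78, K) (Function('u')(D, K) = Add(Add(K, 3), 75) = Add(Add(3, K), 75) = Add(78, K))
a = -249 (a = Add(9, Mul(-86, 3)) = Add(9, -258) = -249)
Add(Mul(-12844, Pow(Function('u')(130, -4), -1)), Mul(Pow(Function('F')(0), 2), Pow(a, -1))) = Add(Mul(-12844, Pow(Add(78, -4), -1)), Mul(Pow(0, 2), Pow(-249, -1))) = Add(Mul(-12844, Pow(74, -1)), Mul(0, Rational(-1, 249))) = Add(Mul(-12844, Rational(1, 74)), 0) = Add(Rational(-6422, 37), 0) = Rational(-6422, 37)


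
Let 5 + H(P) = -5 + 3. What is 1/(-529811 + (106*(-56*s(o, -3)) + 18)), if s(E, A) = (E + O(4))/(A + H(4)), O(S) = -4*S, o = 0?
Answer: -5/2696453 ≈ -1.8543e-6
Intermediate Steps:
H(P) = -7 (H(P) = -5 + (-5 + 3) = -5 - 2 = -7)
s(E, A) = (-16 + E)/(-7 + A) (s(E, A) = (E - 4*4)/(A - 7) = (E - 16)/(-7 + A) = (-16 + E)/(-7 + A))
1/(-529811 + (106*(-56*s(o, -3)) + 18)) = 1/(-529811 + (106*(-56*(-16 + 0)/(-7 - 3)) + 18)) = 1/(-529811 + (106*(-56*(-16)/(-10)) + 18)) = 1/(-529811 + (106*(-(-28)*(-16)/5) + 18)) = 1/(-529811 + (106*(-56*8/5) + 18)) = 1/(-529811 + (106*(-448/5) + 18)) = 1/(-529811 + (-47488/5 + 18)) = 1/(-529811 - 47398/5) = 1/(-2696453/5) = -5/2696453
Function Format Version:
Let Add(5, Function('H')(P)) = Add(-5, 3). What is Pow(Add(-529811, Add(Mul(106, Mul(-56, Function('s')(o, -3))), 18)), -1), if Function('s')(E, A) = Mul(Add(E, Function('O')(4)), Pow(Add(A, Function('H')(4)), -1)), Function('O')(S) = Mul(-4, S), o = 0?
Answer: Rational(-5, 2696453) ≈ -1.8543e-6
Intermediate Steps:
Function('H')(P) = -7 (Function('H')(P) = Add(-5, Add(-5, 3)) = Add(-5, -2) = -7)
Function('s')(E, A) = Mul(Pow(Add(-7, A), -1), Add(-16, E)) (Function('s')(E, A) = Mul(Add(E, Mul(-4, 4)), Pow(Add(A, -7), -1)) = Mul(Add(E, -16), Pow(Add(-7, A), -1)) = Mul(Add(-16, E), Pow(Add(-7, A), -1)) = Mul(Pow(Add(-7, A), -1), Add(-16, E)))
Pow(Add(-529811, Add(Mul(106, Mul(-56, Function('s')(o, -3))), 18)), -1) = Pow(Add(-529811, Add(Mul(106, Mul(-56, Mul(Pow(Add(-7, -3), -1), Add(-16, 0)))), 18)), -1) = Pow(Add(-529811, Add(Mul(106, Mul(-56, Mul(Pow(-10, -1), -16))), 18)), -1) = Pow(Add(-529811, Add(Mul(106, Mul(-56, Mul(Rational(-1, 10), -16))), 18)), -1) = Pow(Add(-529811, Add(Mul(106, Mul(-56, Rational(8, 5))), 18)), -1) = Pow(Add(-529811, Add(Mul(106, Rational(-448, 5)), 18)), -1) = Pow(Add(-529811, Add(Rational(-47488, 5), 18)), -1) = Pow(Add(-529811, Rational(-47398, 5)), -1) = Pow(Rational(-2696453, 5), -1) = Rational(-5, 2696453)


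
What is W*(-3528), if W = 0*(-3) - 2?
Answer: 7056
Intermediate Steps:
W = -2 (W = 0 - 2 = -2)
W*(-3528) = -2*(-3528) = 7056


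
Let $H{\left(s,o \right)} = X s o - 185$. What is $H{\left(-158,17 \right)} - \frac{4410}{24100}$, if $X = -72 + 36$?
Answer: $\frac{232591069}{2410} \approx 96511.0$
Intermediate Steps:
$X = -36$
$H{\left(s,o \right)} = -185 - 36 o s$ ($H{\left(s,o \right)} = - 36 s o - 185 = - 36 o s - 185 = -185 - 36 o s$)
$H{\left(-158,17 \right)} - \frac{4410}{24100} = \left(-185 - 612 \left(-158\right)\right) - \frac{4410}{24100} = \left(-185 + 96696\right) - \frac{441}{2410} = 96511 - \frac{441}{2410} = \frac{232591069}{2410}$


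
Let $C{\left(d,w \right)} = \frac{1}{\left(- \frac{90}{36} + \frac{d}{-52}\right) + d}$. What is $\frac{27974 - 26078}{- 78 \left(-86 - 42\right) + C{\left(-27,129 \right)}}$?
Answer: $\frac{714318}{3761459} \approx 0.1899$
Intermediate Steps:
$C{\left(d,w \right)} = \frac{1}{- \frac{5}{2} + \frac{51 d}{52}}$ ($C{\left(d,w \right)} = \frac{1}{\left(\left(-90\right) \frac{1}{36} + d \left(- \frac{1}{52}\right)\right) + d} = \frac{1}{\left(- \frac{5}{2} - \frac{d}{52}\right) + d} = \frac{1}{- \frac{5}{2} + \frac{51 d}{52}}$)
$\frac{27974 - 26078}{- 78 \left(-86 - 42\right) + C{\left(-27,129 \right)}} = \frac{27974 - 26078}{- 78 \left(-86 - 42\right) + \frac{52}{-130 + 51 \left(-27\right)}} = \frac{1896}{\left(-78\right) \left(-128\right) + \frac{52}{-130 - 1377}} = \frac{1896}{9984 + \frac{52}{-1507}} = \frac{1896}{9984 + 52 \left(- \frac{1}{1507}\right)} = \frac{1896}{9984 - \frac{52}{1507}} = \frac{1896}{\frac{15045836}{1507}} = 1896 \cdot \frac{1507}{15045836} = \frac{714318}{3761459}$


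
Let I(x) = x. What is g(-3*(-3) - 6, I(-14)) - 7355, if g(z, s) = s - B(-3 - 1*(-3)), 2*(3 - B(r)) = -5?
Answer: -14749/2 ≈ -7374.5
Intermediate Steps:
B(r) = 11/2 (B(r) = 3 - ½*(-5) = 3 + 5/2 = 11/2)
g(z, s) = -11/2 + s (g(z, s) = s - 1*11/2 = s - 11/2 = -11/2 + s)
g(-3*(-3) - 6, I(-14)) - 7355 = (-11/2 - 14) - 7355 = -39/2 - 7355 = -14749/2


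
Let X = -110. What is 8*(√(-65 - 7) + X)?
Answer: -880 + 48*I*√2 ≈ -880.0 + 67.882*I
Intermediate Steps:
8*(√(-65 - 7) + X) = 8*(√(-65 - 7) - 110) = 8*(√(-72) - 110) = 8*(6*I*√2 - 110) = 8*(-110 + 6*I*√2) = -880 + 48*I*√2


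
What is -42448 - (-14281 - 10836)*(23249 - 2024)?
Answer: 533065877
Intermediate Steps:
-42448 - (-14281 - 10836)*(23249 - 2024) = -42448 - (-25117)*21225 = -42448 - 1*(-533108325) = -42448 + 533108325 = 533065877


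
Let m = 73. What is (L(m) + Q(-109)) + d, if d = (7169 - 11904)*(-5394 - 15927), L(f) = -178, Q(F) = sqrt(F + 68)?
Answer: 100954757 + I*sqrt(41) ≈ 1.0095e+8 + 6.4031*I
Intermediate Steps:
Q(F) = sqrt(68 + F)
d = 100954935 (d = -4735*(-21321) = 100954935)
(L(m) + Q(-109)) + d = (-178 + sqrt(68 - 109)) + 100954935 = (-178 + sqrt(-41)) + 100954935 = (-178 + I*sqrt(41)) + 100954935 = 100954757 + I*sqrt(41)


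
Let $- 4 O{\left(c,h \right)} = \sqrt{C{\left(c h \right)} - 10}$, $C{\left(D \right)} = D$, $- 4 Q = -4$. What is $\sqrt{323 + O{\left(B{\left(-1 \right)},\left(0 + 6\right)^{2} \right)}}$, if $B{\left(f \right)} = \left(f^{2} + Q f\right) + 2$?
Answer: $\frac{\sqrt{1292 - \sqrt{62}}}{2} \approx 17.917$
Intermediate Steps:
$Q = 1$ ($Q = \left(- \frac{1}{4}\right) \left(-4\right) = 1$)
$B{\left(f \right)} = 2 + f + f^{2}$ ($B{\left(f \right)} = \left(f^{2} + 1 f\right) + 2 = \left(f^{2} + f\right) + 2 = \left(f + f^{2}\right) + 2 = 2 + f + f^{2}$)
$O{\left(c,h \right)} = - \frac{\sqrt{-10 + c h}}{4}$ ($O{\left(c,h \right)} = - \frac{\sqrt{c h - 10}}{4} = - \frac{\sqrt{-10 + c h}}{4}$)
$\sqrt{323 + O{\left(B{\left(-1 \right)},\left(0 + 6\right)^{2} \right)}} = \sqrt{323 - \frac{\sqrt{-10 + \left(2 - 1 + \left(-1\right)^{2}\right) \left(0 + 6\right)^{2}}}{4}} = \sqrt{323 - \frac{\sqrt{-10 + \left(2 - 1 + 1\right) 6^{2}}}{4}} = \sqrt{323 - \frac{\sqrt{-10 + 2 \cdot 36}}{4}} = \sqrt{323 - \frac{\sqrt{-10 + 72}}{4}} = \sqrt{323 - \frac{\sqrt{62}}{4}}$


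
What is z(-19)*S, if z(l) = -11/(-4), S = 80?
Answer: 220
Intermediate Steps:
z(l) = 11/4 (z(l) = -11*(-¼) = 11/4)
z(-19)*S = (11/4)*80 = 220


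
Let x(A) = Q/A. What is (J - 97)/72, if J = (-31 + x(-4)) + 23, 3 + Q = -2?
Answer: -415/288 ≈ -1.4410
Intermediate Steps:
Q = -5 (Q = -3 - 2 = -5)
x(A) = -5/A
J = -27/4 (J = (-31 - 5/(-4)) + 23 = (-31 - 5*(-¼)) + 23 = (-31 + 5/4) + 23 = -119/4 + 23 = -27/4 ≈ -6.7500)
(J - 97)/72 = (-27/4 - 97)/72 = -415/4*1/72 = -415/288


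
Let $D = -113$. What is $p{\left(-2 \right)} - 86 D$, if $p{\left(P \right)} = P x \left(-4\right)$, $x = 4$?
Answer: $9750$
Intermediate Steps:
$p{\left(P \right)} = - 16 P$ ($p{\left(P \right)} = P 4 \left(-4\right) = 4 P \left(-4\right) = - 16 P$)
$p{\left(-2 \right)} - 86 D = \left(-16\right) \left(-2\right) - -9718 = 32 + 9718 = 9750$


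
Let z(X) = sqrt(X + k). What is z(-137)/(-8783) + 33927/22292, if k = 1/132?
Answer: 33927/22292 - 13*I*sqrt(3531)/579678 ≈ 1.5219 - 0.0013326*I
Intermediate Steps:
k = 1/132 ≈ 0.0075758
z(X) = sqrt(1/132 + X) (z(X) = sqrt(X + 1/132) = sqrt(1/132 + X))
z(-137)/(-8783) + 33927/22292 = (sqrt(33 + 4356*(-137))/66)/(-8783) + 33927/22292 = (sqrt(33 - 596772)/66)*(-1/8783) + 33927*(1/22292) = (sqrt(-596739)/66)*(-1/8783) + 33927/22292 = ((13*I*sqrt(3531))/66)*(-1/8783) + 33927/22292 = (13*I*sqrt(3531)/66)*(-1/8783) + 33927/22292 = -13*I*sqrt(3531)/579678 + 33927/22292 = 33927/22292 - 13*I*sqrt(3531)/579678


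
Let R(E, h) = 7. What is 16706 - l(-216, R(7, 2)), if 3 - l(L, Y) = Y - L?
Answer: 16926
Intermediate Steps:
l(L, Y) = 3 + L - Y (l(L, Y) = 3 - (Y - L) = 3 + (L - Y) = 3 + L - Y)
16706 - l(-216, R(7, 2)) = 16706 - (3 - 216 - 1*7) = 16706 - (3 - 216 - 7) = 16706 - 1*(-220) = 16706 + 220 = 16926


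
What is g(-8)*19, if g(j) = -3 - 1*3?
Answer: -114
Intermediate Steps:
g(j) = -6 (g(j) = -3 - 3 = -6)
g(-8)*19 = -6*19 = -114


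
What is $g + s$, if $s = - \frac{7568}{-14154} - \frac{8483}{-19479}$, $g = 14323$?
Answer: $\frac{219400065104}{15316987} \approx 14324.0$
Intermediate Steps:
$s = \frac{14860303}{15316987}$ ($s = \left(-7568\right) \left(- \frac{1}{14154}\right) - - \frac{8483}{19479} = \frac{3784}{7077} + \frac{8483}{19479} = \frac{14860303}{15316987} \approx 0.97018$)
$g + s = 14323 + \frac{14860303}{15316987} = \frac{219400065104}{15316987}$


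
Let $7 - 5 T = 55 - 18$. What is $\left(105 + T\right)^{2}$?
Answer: $9801$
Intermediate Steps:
$T = -6$ ($T = \frac{7}{5} - \frac{55 - 18}{5} = \frac{7}{5} - \frac{37}{5} = -6$)
$\left(105 + T\right)^{2} = \left(105 - 6\right)^{2} = 99^{2} = 9801$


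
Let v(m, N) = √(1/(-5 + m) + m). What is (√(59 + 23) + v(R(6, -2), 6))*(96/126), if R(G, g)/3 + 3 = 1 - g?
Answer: 16*√82/21 + 16*I*√5/105 ≈ 6.8993 + 0.34073*I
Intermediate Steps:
R(G, g) = -6 - 3*g (R(G, g) = -9 + 3*(1 - g) = -9 + (3 - 3*g) = -6 - 3*g)
v(m, N) = √(m + 1/(-5 + m))
(√(59 + 23) + v(R(6, -2), 6))*(96/126) = (√(59 + 23) + √((1 + (-6 - 3*(-2))*(-5 + (-6 - 3*(-2))))/(-5 + (-6 - 3*(-2)))))*(96/126) = (√82 + √((1 + (-6 + 6)*(-5 + (-6 + 6)))/(-5 + (-6 + 6))))*(96*(1/126)) = (√82 + √((1 + 0*(-5 + 0))/(-5 + 0)))*(16/21) = (√82 + √((1 + 0*(-5))/(-5)))*(16/21) = (√82 + √(-(1 + 0)/5))*(16/21) = (√82 + √(-⅕*1))*(16/21) = (√82 + √(-⅕))*(16/21) = (√82 + I*√5/5)*(16/21) = 16*√82/21 + 16*I*√5/105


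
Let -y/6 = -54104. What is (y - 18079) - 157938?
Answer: 148607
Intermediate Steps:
y = 324624 (y = -6*(-54104) = 324624)
(y - 18079) - 157938 = (324624 - 18079) - 157938 = 306545 - 157938 = 148607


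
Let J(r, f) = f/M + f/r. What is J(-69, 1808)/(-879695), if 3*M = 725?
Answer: 936544/44006742375 ≈ 2.1282e-5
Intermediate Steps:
M = 725/3 (M = (⅓)*725 = 725/3 ≈ 241.67)
J(r, f) = 3*f/725 + f/r (J(r, f) = f/(725/3) + f/r = f*(3/725) + f/r = 3*f/725 + f/r)
J(-69, 1808)/(-879695) = ((3/725)*1808 + 1808/(-69))/(-879695) = (5424/725 + 1808*(-1/69))*(-1/879695) = (5424/725 - 1808/69)*(-1/879695) = -936544/50025*(-1/879695) = 936544/44006742375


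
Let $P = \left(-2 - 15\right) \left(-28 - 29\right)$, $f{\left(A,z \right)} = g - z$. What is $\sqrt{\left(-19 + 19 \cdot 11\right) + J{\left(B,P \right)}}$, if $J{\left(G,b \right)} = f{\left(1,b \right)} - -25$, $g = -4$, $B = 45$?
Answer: $i \sqrt{758} \approx 27.532 i$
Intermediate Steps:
$f{\left(A,z \right)} = -4 - z$
$P = 969$ ($P = \left(-17\right) \left(-57\right) = 969$)
$J{\left(G,b \right)} = 21 - b$ ($J{\left(G,b \right)} = \left(-4 - b\right) - -25 = \left(-4 - b\right) + 25 = 21 - b$)
$\sqrt{\left(-19 + 19 \cdot 11\right) + J{\left(B,P \right)}} = \sqrt{\left(-19 + 19 \cdot 11\right) + \left(21 - 969\right)} = \sqrt{\left(-19 + 209\right) + \left(21 - 969\right)} = \sqrt{190 - 948} = \sqrt{-758} = i \sqrt{758}$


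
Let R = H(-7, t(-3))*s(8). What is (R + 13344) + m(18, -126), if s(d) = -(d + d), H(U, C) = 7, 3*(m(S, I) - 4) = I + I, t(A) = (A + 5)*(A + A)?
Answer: 13152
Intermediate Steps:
t(A) = 2*A*(5 + A) (t(A) = (5 + A)*(2*A) = 2*A*(5 + A))
m(S, I) = 4 + 2*I/3 (m(S, I) = 4 + (I + I)/3 = 4 + (2*I)/3 = 4 + 2*I/3)
s(d) = -2*d
R = -112 (R = 7*(-2*8) = 7*(-16) = -112)
(R + 13344) + m(18, -126) = (-112 + 13344) + (4 + (2/3)*(-126)) = 13232 + (4 - 84) = 13232 - 80 = 13152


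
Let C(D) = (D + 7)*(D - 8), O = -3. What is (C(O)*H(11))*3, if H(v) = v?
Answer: -1452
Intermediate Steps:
C(D) = (-8 + D)*(7 + D) (C(D) = (7 + D)*(-8 + D) = (-8 + D)*(7 + D))
(C(O)*H(11))*3 = ((-56 + (-3)² - 1*(-3))*11)*3 = ((-56 + 9 + 3)*11)*3 = -44*11*3 = -484*3 = -1452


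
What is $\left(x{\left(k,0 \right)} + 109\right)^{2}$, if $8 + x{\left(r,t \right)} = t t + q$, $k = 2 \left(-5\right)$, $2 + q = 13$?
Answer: $12544$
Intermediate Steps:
$q = 11$ ($q = -2 + 13 = 11$)
$k = -10$
$x{\left(r,t \right)} = 3 + t^{2}$ ($x{\left(r,t \right)} = -8 + \left(t t + 11\right) = -8 + \left(t^{2} + 11\right) = -8 + \left(11 + t^{2}\right) = 3 + t^{2}$)
$\left(x{\left(k,0 \right)} + 109\right)^{2} = \left(\left(3 + 0^{2}\right) + 109\right)^{2} = \left(\left(3 + 0\right) + 109\right)^{2} = \left(3 + 109\right)^{2} = 112^{2} = 12544$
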